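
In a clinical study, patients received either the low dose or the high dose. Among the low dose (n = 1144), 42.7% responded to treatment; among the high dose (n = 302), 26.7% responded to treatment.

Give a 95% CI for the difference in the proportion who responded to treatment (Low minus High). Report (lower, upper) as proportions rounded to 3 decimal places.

(0.102, 0.218)

SE₁ = √(p̂₁(1−p̂₁)/n₁) = √(0.4270·0.5730/1144) = 0.01462; SE₂ = √(0.2670·0.7330/302) = 0.02546.
Independent samples: SE of the difference = √(SE₁² + SE₂²) = √(0.0002137444 + 0.0006482116) = 0.02936.
z* for 95% confidence is 1.960, so the margin of error is 1.960 × 0.02936 = 0.05755.
Point estimate p̂₁ − p̂₂ = 0.4270 − 0.2670 = 0.1600.
0.1600 ± 0.05755 → (0.102, 0.218).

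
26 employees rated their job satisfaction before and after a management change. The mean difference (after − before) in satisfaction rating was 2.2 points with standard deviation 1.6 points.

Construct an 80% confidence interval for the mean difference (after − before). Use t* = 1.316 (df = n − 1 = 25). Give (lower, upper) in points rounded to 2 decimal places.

Paired design: SE = s_d/√n = 1.6/√26 = 0.3138.
t* = 1.316; margin of error = 1.316 × 0.3138 = 0.4130.
2.2 ± 0.4130 → (1.79, 2.61).

(1.79, 2.61)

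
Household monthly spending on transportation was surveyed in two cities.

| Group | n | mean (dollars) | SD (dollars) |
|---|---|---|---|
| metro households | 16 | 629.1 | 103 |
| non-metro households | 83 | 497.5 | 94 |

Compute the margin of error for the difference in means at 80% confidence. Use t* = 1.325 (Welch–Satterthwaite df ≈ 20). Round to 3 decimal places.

36.756

SE₁ = s₁/√n₁ = 103/√16 = 25.7500; SE₂ = 94/√83 = 10.3178.
Independent samples, unequal variances: SE_diff = √(SE₁² + SE₂²) = √(663.0625 + 106.45699684) = 27.7402.
t* = 1.325, so margin of error = 1.325 × 27.7402 = 36.7558.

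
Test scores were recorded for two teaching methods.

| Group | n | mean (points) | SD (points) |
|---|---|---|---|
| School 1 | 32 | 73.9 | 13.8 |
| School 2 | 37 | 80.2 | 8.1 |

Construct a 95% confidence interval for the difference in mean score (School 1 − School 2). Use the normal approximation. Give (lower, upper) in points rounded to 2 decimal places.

(-11.75, -0.85)

SE₁ = s₁/√n₁ = 13.8/√32 = 2.4395; SE₂ = 8.1/√37 = 1.3316.
Independent samples, unequal variances: SE_diff = √(SE₁² + SE₂²) = √(5.95116025 + 1.77315856) = 2.7793.
z* = 1.960, so margin of error = 1.960 × 2.7793 = 5.4474.
Difference in means = 73.9 − 80.2 = -6.3000.
-6.3000 ± 5.4474 → (-11.75, -0.85).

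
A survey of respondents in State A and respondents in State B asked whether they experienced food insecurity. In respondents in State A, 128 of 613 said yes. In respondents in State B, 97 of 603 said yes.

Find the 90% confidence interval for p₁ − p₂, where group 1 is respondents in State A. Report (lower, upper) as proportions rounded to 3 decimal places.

(0.011, 0.084)

Sample proportions: 128/613 = 0.2088, 97/603 = 0.1609.
Each SE is √(p̂(1−p̂)/n): √(0.2088·0.7912/613) = 0.01642 and √(0.1609·0.8391/603) = 0.01496.
SE(p̂₁ − p̂₂) = √(SE₁² + SE₂²) = √(0.0002696164 + 0.0002238016) = 0.02221, since the two samples are independent.
At 90% confidence z* = 1.645; margin = 1.645 × 0.02221 = 0.03654.
The difference is 0.2088 − 0.1609 = 0.0479, so the interval is 0.0479 ± 0.03654 = (0.011, 0.084).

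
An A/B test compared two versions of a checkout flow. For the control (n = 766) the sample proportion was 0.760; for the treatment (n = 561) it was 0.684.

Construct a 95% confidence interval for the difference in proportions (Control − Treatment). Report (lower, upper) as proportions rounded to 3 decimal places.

(0.027, 0.125)

SE₁ = √(p̂₁(1−p̂₁)/n₁) = √(0.7600·0.2400/766) = 0.01543; SE₂ = √(0.6840·0.3160/561) = 0.01963.
Independent samples: SE of the difference = √(SE₁² + SE₂²) = √(0.0002380849 + 0.0003853369) = 0.02497.
z* for 95% confidence is 1.960, so the margin of error is 1.960 × 0.02497 = 0.04894.
Point estimate p̂₁ − p̂₂ = 0.7600 − 0.6840 = 0.0760.
0.0760 ± 0.04894 → (0.027, 0.125).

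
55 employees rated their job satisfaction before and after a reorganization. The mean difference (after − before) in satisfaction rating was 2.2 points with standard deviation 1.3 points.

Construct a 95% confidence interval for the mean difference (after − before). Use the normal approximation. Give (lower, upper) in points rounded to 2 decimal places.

(1.86, 2.54)

Paired design: SE = s_d/√n = 1.3/√55 = 0.1753.
z* = 1.960; margin of error = 1.960 × 0.1753 = 0.3436.
2.2 ± 0.3436 → (1.86, 2.54).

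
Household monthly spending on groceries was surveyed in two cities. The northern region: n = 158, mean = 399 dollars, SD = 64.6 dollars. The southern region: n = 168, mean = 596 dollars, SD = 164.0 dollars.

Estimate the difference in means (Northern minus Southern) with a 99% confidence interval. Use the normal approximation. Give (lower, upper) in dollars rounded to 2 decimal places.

Per-group SEs: s₁/√n₁ = 64.6/√158 = 5.1393, s₂/√n₂ = 164.0/√168 = 12.6529.
Unpooled SE of the difference: √(26.41240449 + 160.09587841) = 13.6568.
Margin of error = z* · SE = 2.576 × 13.6568 = 35.1799.
x̄₁ − x̄₂ = 399 − 596 = -197.0000.
CI: -197.0000 ± 35.1799 = (-232.18, -161.82).

(-232.18, -161.82)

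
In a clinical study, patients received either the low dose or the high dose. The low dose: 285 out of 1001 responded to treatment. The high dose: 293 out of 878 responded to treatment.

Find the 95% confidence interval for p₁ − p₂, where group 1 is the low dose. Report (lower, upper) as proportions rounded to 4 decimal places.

(-0.0909, -0.0071)

Sample proportions: 285/1001 = 0.2847, 293/878 = 0.3337.
Each SE is √(p̂(1−p̂)/n): √(0.2847·0.7153/1001) = 0.01426 and √(0.3337·0.6663/878) = 0.01591.
SE(p̂₁ − p̂₂) = √(SE₁² + SE₂²) = √(0.0002033476 + 0.0002531281) = 0.02137, since the two samples are independent.
At 95% confidence z* = 1.960; margin = 1.960 × 0.02137 = 0.04189.
The difference is 0.2847 − 0.3337 = -0.0490, so the interval is -0.0490 ± 0.04189 = (-0.0909, -0.0071).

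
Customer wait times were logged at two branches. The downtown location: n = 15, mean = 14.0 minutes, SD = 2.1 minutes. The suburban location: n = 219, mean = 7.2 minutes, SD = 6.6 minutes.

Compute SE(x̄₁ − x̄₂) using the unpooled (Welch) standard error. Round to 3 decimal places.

Standard errors of each mean: 2.1/√15 = 0.5422 and 6.6/√219 = 0.4460.
SE(x̄₁ − x̄₂) = √(0.5422² + 0.4460²) = 0.7021 for independent samples with unequal variances.

0.702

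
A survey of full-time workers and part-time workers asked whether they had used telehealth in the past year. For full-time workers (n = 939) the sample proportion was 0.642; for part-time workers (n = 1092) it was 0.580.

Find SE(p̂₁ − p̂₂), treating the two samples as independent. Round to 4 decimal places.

Each SE is √(p̂(1−p̂)/n): √(0.6420·0.3580/939) = 0.01565 and √(0.5800·0.4200/1092) = 0.01494.
SE(p̂₁ − p̂₂) = √(SE₁² + SE₂²) = √(0.0002449225 + 0.0002232036) = 0.02164, since the two samples are independent.

0.0216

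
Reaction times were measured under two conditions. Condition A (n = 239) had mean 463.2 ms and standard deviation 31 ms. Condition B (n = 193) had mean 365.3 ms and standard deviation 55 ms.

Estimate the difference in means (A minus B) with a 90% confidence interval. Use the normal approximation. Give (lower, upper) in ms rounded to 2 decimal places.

SE₁ = s₁/√n₁ = 31/√239 = 2.0052; SE₂ = 55/√193 = 3.9590.
Independent samples, unequal variances: SE_diff = √(SE₁² + SE₂²) = √(4.02082704 + 15.673681) = 4.4378.
z* = 1.645, so margin of error = 1.645 × 4.4378 = 7.3002.
Difference in means = 463.2 − 365.3 = 97.9000.
97.9000 ± 7.3002 → (90.60, 105.20).

(90.60, 105.20)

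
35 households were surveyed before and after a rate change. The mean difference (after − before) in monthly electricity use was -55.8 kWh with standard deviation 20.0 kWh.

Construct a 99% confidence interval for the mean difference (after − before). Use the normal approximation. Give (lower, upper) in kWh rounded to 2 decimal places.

(-64.51, -47.09)

Paired design: SE = s_d/√n = 20.0/√35 = 3.3806.
z* = 2.576; margin of error = 2.576 × 3.3806 = 8.7084.
-55.8 ± 8.7084 → (-64.51, -47.09).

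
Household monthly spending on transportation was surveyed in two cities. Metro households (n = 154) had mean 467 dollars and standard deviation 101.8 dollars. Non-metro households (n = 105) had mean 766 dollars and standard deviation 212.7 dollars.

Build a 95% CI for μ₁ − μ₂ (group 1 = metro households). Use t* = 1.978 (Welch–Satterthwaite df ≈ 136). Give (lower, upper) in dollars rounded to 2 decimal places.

Standard errors of each mean: 101.8/√154 = 8.2033 and 212.7/√105 = 20.7574.
SE(x̄₁ − x̄₂) = √(8.2033² + 20.7574²) = 22.3196 for independent samples with unequal variances.
With t* = 1.978, the margin is 1.978 × 22.3196 = 44.1482.
x̄₁ − x̄₂ = 467 − 766 = -299.0000; the interval is -299.0000 ± 44.1482 = (-343.15, -254.85).

(-343.15, -254.85)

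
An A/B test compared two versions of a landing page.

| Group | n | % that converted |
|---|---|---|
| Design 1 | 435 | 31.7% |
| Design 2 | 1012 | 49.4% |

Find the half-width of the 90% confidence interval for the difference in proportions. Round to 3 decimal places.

0.045

SE₁ = √(p̂₁(1−p̂₁)/n₁) = √(0.3170·0.6830/435) = 0.02231; SE₂ = √(0.4940·0.5060/1012) = 0.01572.
Independent samples: SE of the difference = √(SE₁² + SE₂²) = √(0.0004977361 + 0.0002471184) = 0.02729.
z* for 90% confidence is 1.645, so the margin of error is 1.645 × 0.02729 = 0.04489.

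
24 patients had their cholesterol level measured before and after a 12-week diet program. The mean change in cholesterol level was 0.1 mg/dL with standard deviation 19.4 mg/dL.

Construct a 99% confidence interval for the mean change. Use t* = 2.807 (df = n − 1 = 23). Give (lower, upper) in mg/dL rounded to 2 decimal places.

(-11.02, 11.22)

This is a matched-pairs design, so SE = s_d/√n = 19.4/√24 = 3.9600.
Margin = 2.807 × 3.9600 = 11.1157; the interval is 0.1 ± 11.1157 = (-11.02, 11.22).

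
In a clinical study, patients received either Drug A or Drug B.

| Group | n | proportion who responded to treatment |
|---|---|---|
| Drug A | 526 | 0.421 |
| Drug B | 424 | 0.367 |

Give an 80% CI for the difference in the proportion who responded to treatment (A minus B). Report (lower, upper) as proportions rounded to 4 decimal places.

The two standard errors are √(0.4210×0.5790/526) = 0.02153 and √(0.3670×0.6330/424) = 0.02341.
Because the samples are independent, SE_diff = √(0.02153² + 0.02341²) = 0.03181.
Using z* = 1.282 for 80%, ME = 1.282 × 0.03181 = 0.04078.
p̂₁ − p̂₂ = 0.0540; interval 0.0540 ± 0.04078 gives (0.0132, 0.0948).

(0.0132, 0.0948)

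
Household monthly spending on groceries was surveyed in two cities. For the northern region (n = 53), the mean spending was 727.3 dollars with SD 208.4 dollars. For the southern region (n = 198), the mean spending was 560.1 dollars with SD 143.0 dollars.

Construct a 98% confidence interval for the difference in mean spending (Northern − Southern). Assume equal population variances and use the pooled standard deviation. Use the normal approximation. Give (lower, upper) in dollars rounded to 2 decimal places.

Pooled variance s_p² = [52·208.4² + 197·143.0²] / (53+198−2) = 25248.3619, so s_p = 158.8973.
SE_diff = s_p·√(1/n₁ + 1/n₂) = 158.8973·√(1/53 + 1/198) = 24.5744.
z* = 2.326; margin = 2.326 × 24.5744 = 57.1601.
Difference = 727.3 − 560.1 = 167.2000.
167.2000 ± 57.1601 → (110.04, 224.36).

(110.04, 224.36)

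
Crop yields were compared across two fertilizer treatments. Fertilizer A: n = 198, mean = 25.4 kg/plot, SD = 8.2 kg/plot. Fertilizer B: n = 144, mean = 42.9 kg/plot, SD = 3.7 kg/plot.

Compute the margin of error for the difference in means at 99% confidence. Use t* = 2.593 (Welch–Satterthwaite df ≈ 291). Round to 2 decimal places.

SE₁ = s₁/√n₁ = 8.2/√198 = 0.5827; SE₂ = 3.7/√144 = 0.3083.
Independent samples, unequal variances: SE_diff = √(SE₁² + SE₂²) = √(0.33953929 + 0.09504889) = 0.6592.
t* = 2.593, so margin of error = 2.593 × 0.6592 = 1.7093.

1.71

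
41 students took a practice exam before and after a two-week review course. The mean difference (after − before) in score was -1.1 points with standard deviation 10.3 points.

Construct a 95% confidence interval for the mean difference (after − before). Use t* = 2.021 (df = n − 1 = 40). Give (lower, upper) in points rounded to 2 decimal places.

(-4.35, 2.15)

Paired design: SE = s_d/√n = 10.3/√41 = 1.6086.
t* = 2.021; margin of error = 2.021 × 1.6086 = 3.2510.
-1.1 ± 3.2510 → (-4.35, 2.15).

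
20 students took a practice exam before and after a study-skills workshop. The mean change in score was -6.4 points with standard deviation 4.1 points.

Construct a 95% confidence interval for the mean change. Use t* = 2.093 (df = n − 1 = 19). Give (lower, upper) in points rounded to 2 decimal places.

(-8.32, -4.48)

This is a matched-pairs design, so SE = s_d/√n = 4.1/√20 = 0.9168.
Margin = 2.093 × 0.9168 = 1.9189; the interval is -6.4 ± 1.9189 = (-8.32, -4.48).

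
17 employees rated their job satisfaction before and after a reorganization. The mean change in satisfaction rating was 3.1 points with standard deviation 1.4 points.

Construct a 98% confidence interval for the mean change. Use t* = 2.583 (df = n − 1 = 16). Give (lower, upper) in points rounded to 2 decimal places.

This is a matched-pairs design, so SE = s_d/√n = 1.4/√17 = 0.3395.
Margin = 2.583 × 0.3395 = 0.8769; the interval is 3.1 ± 0.8769 = (2.22, 3.98).

(2.22, 3.98)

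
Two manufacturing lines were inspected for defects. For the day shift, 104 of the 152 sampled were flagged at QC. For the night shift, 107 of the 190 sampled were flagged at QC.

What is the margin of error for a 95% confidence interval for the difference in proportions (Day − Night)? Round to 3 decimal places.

0.102

First, p̂₁ = 104/152 = 0.6842; p̂₂ = 107/190 = 0.5632.
The two standard errors are √(0.6842×0.3158/152) = 0.03770 and √(0.5632×0.4368/190) = 0.03598.
Because the samples are independent, SE_diff = √(0.03770² + 0.03598²) = 0.05211.
Using z* = 1.960 for 95%, ME = 1.960 × 0.05211 = 0.10214.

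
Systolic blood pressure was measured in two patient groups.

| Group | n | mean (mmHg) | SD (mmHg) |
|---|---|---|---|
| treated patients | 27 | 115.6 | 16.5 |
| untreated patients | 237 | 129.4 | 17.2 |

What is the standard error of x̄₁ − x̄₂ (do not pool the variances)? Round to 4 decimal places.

3.3662

SE₁ = s₁/√n₁ = 16.5/√27 = 3.1754; SE₂ = 17.2/√237 = 1.1173.
Independent samples, unequal variances: SE_diff = √(SE₁² + SE₂²) = √(10.08316516 + 1.24835929) = 3.3662.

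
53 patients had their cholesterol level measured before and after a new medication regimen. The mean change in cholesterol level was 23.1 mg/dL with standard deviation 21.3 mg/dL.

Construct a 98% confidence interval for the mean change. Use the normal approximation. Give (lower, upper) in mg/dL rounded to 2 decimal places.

(16.29, 29.91)

Paired design: SE = s_d/√n = 21.3/√53 = 2.9258.
z* = 2.326; margin of error = 2.326 × 2.9258 = 6.8054.
23.1 ± 6.8054 → (16.29, 29.91).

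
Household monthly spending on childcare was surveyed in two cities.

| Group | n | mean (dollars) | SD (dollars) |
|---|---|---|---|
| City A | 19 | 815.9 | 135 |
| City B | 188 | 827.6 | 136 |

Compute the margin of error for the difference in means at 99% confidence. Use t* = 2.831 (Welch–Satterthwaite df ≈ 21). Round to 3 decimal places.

SE₁ = s₁/√n₁ = 135/√19 = 30.9711; SE₂ = 136/√188 = 9.9188.
Independent samples, unequal variances: SE_diff = √(SE₁² + SE₂²) = √(959.20903521 + 98.38259344) = 32.5206.
t* = 2.831, so margin of error = 2.831 × 32.5206 = 92.0658.

92.066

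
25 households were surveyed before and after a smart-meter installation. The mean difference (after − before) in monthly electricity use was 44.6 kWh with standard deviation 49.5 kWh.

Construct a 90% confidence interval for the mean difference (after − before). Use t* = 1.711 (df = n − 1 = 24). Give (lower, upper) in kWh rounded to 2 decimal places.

(27.66, 61.54)

Paired design: SE = s_d/√n = 49.5/√25 = 9.9000.
t* = 1.711; margin of error = 1.711 × 9.9000 = 16.9389.
44.6 ± 16.9389 → (27.66, 61.54).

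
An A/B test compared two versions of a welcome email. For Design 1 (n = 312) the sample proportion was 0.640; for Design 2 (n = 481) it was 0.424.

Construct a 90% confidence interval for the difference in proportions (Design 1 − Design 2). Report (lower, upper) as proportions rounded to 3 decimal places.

The two standard errors are √(0.6400×0.3600/312) = 0.02717 and √(0.4240×0.5760/481) = 0.02253.
Because the samples are independent, SE_diff = √(0.02717² + 0.02253²) = 0.03530.
Using z* = 1.645 for 90%, ME = 1.645 × 0.03530 = 0.05807.
p̂₁ − p̂₂ = 0.2160; interval 0.2160 ± 0.05807 gives (0.158, 0.274).

(0.158, 0.274)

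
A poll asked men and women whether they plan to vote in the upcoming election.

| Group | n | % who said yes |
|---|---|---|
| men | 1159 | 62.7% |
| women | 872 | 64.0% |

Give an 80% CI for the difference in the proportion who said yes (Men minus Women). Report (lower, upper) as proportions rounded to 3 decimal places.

The two standard errors are √(0.6270×0.3730/1159) = 0.01421 and √(0.6400×0.3600/872) = 0.01625.
Because the samples are independent, SE_diff = √(0.01421² + 0.01625²) = 0.02159.
Using z* = 1.282 for 80%, ME = 1.282 × 0.02159 = 0.02768.
p̂₁ − p̂₂ = -0.0130; interval -0.0130 ± 0.02768 gives (-0.041, 0.015).

(-0.041, 0.015)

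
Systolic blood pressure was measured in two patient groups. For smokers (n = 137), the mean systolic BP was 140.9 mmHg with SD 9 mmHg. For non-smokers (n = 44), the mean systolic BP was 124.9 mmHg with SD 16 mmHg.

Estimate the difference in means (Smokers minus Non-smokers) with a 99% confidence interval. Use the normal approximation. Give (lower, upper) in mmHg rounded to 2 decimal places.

SE₁ = s₁/√n₁ = 9/√137 = 0.7689; SE₂ = 16/√44 = 2.4121.
Independent samples, unequal variances: SE_diff = √(SE₁² + SE₂²) = √(0.59120721 + 5.81822641) = 2.5317.
z* = 2.576, so margin of error = 2.576 × 2.5317 = 6.5217.
Difference in means = 140.9 − 124.9 = 16.0000.
16.0000 ± 6.5217 → (9.48, 22.52).

(9.48, 22.52)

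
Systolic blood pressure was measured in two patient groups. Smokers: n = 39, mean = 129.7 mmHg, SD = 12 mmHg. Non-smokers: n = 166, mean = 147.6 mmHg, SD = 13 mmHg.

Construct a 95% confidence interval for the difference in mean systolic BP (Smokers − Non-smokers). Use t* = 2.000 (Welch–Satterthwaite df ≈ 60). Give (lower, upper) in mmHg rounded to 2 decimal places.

SE₁ = s₁/√n₁ = 12/√39 = 1.9215; SE₂ = 13/√166 = 1.0090.
Independent samples, unequal variances: SE_diff = √(SE₁² + SE₂²) = √(3.69216225 + 1.018081) = 2.1703.
t* = 2.000, so margin of error = 2.000 × 2.1703 = 4.3406.
Difference in means = 129.7 − 147.6 = -17.9000.
-17.9000 ± 4.3406 → (-22.24, -13.56).

(-22.24, -13.56)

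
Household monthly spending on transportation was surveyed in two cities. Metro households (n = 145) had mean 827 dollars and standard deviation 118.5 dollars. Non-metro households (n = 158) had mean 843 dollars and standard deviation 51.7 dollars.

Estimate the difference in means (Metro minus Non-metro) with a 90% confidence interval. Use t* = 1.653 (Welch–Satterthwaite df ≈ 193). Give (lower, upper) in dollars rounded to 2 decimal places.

Per-group SEs: s₁/√n₁ = 118.5/√145 = 9.8409, s₂/√n₂ = 51.7/√158 = 4.1130.
Unpooled SE of the difference: √(96.84331281 + 16.916769) = 10.6658.
Margin of error = t* · SE = 1.653 × 10.6658 = 17.6306.
x̄₁ − x̄₂ = 827 − 843 = -16.0000.
CI: -16.0000 ± 17.6306 = (-33.63, 1.63).

(-33.63, 1.63)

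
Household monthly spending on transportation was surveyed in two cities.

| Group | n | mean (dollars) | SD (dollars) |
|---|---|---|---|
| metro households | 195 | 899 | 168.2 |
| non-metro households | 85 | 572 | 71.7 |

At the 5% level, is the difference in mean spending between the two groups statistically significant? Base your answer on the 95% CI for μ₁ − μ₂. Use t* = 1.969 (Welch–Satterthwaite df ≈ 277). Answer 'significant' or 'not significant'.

Per-group SEs: s₁/√n₁ = 168.2/√195 = 12.0451, s₂/√n₂ = 71.7/√85 = 7.7770.
Unpooled SE of the difference: √(145.08443401 + 60.481729) = 14.3376.
Margin of error = t* · SE = 1.969 × 14.3376 = 28.2307.
x̄₁ − x̄₂ = 899 − 572 = 327.0000.
CI: 327.0000 ± 28.2307 = (298.7693, 355.2307).
The interval (298.7693, 355.2307) does not contain 0, so the difference is significant.

significant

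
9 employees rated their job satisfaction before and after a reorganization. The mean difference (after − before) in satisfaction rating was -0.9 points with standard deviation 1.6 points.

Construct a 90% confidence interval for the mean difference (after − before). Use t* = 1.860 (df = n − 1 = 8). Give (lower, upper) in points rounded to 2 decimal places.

Paired design: SE = s_d/√n = 1.6/√9 = 0.5333.
t* = 1.860; margin of error = 1.860 × 0.5333 = 0.9919.
-0.9 ± 0.9919 → (-1.89, 0.09).

(-1.89, 0.09)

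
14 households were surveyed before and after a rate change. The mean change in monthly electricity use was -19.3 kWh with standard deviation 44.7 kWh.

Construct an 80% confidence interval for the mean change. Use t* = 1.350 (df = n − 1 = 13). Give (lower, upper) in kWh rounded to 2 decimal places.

(-35.43, -3.17)

Paired design: SE = s_d/√n = 44.7/√14 = 11.9466.
t* = 1.350; margin of error = 1.350 × 11.9466 = 16.1279.
-19.3 ± 16.1279 → (-35.43, -3.17).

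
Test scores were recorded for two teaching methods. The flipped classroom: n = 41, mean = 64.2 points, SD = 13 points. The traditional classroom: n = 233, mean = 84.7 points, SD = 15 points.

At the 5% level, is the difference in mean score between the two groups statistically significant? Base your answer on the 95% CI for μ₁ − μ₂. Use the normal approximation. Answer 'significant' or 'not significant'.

significant

Per-group SEs: s₁/√n₁ = 13/√41 = 2.0303, s₂/√n₂ = 15/√233 = 0.9827.
Unpooled SE of the difference: √(4.12211809 + 0.96569929) = 2.2556.
Margin of error = z* · SE = 1.960 × 2.2556 = 4.4210.
x̄₁ − x̄₂ = 64.2 − 84.7 = -20.5000.
CI: -20.5000 ± 4.4210 = (-24.9210, -16.0790).
The interval (-24.9210, -16.0790) does not contain 0, so the difference is significant.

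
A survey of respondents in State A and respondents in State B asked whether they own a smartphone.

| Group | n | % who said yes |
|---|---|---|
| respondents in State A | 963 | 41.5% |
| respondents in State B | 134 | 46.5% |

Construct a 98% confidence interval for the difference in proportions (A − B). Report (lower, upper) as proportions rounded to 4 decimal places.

Each SE is √(p̂(1−p̂)/n): √(0.4150·0.5850/963) = 0.01588 and √(0.4650·0.5350/134) = 0.04309.
SE(p̂₁ − p̂₂) = √(SE₁² + SE₂²) = √(0.0002521744 + 0.0018567481) = 0.04592, since the two samples are independent.
At 98% confidence z* = 2.326; margin = 2.326 × 0.04592 = 0.10681.
The difference is 0.4150 − 0.4650 = -0.0500, so the interval is -0.0500 ± 0.10681 = (-0.1568, 0.0568).

(-0.1568, 0.0568)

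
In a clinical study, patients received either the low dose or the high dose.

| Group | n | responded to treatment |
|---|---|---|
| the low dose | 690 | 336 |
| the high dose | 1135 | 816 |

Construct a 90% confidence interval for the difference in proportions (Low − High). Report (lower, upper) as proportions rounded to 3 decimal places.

Sample proportions: 336/690 = 0.4870, 816/1135 = 0.7189.
Each SE is √(p̂(1−p̂)/n): √(0.4870·0.5130/690) = 0.01903 and √(0.7189·0.2811/1135) = 0.01334.
SE(p̂₁ − p̂₂) = √(SE₁² + SE₂²) = √(0.0003621409 + 0.0001779556) = 0.02324, since the two samples are independent.
At 90% confidence z* = 1.645; margin = 1.645 × 0.02324 = 0.03823.
The difference is 0.4870 − 0.7189 = -0.2319, so the interval is -0.2319 ± 0.03823 = (-0.270, -0.194).

(-0.270, -0.194)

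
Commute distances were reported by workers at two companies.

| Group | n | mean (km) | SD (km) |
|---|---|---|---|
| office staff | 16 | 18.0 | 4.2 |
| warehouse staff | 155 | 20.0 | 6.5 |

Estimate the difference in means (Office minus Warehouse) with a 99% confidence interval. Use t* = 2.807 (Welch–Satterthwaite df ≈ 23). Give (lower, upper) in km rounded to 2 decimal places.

SE₁ = s₁/√n₁ = 4.2/√16 = 1.0500; SE₂ = 6.5/√155 = 0.5221.
Independent samples, unequal variances: SE_diff = √(SE₁² + SE₂²) = √(1.1025 + 0.27258841) = 1.1726.
t* = 2.807, so margin of error = 2.807 × 1.1726 = 3.2915.
Difference in means = 18.0 − 20.0 = -2.0000.
-2.0000 ± 3.2915 → (-5.29, 1.29).

(-5.29, 1.29)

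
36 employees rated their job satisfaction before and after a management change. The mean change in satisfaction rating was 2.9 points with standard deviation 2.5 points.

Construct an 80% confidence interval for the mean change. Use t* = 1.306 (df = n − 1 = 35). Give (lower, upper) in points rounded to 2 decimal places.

(2.36, 3.44)

This is a matched-pairs design, so SE = s_d/√n = 2.5/√36 = 0.4167.
Margin = 1.306 × 0.4167 = 0.5442; the interval is 2.9 ± 0.5442 = (2.36, 3.44).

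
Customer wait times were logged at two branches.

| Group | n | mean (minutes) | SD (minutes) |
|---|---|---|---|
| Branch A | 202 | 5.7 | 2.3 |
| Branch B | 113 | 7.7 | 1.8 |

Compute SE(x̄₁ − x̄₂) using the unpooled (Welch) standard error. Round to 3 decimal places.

0.234

Standard errors of each mean: 2.3/√202 = 0.1618 and 1.8/√113 = 0.1693.
SE(x̄₁ − x̄₂) = √(0.1618² + 0.1693²) = 0.2342 for independent samples with unequal variances.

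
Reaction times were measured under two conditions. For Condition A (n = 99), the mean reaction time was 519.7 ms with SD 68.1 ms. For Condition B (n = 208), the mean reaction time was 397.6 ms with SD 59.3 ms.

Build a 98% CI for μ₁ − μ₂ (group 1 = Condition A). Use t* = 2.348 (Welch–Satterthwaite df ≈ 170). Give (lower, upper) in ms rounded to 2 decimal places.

SE₁ = s₁/√n₁ = 68.1/√99 = 6.8443; SE₂ = 59.3/√208 = 4.1117.
Independent samples, unequal variances: SE_diff = √(SE₁² + SE₂²) = √(46.84444249 + 16.90607689) = 7.9844.
t* = 2.348, so margin of error = 2.348 × 7.9844 = 18.7474.
Difference in means = 519.7 − 397.6 = 122.1000.
122.1000 ± 18.7474 → (103.35, 140.85).

(103.35, 140.85)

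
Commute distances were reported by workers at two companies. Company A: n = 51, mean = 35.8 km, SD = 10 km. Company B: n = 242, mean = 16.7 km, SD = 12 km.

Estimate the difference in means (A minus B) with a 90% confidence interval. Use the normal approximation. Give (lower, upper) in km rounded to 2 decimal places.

(16.47, 21.73)

SE₁ = s₁/√n₁ = 10/√51 = 1.4003; SE₂ = 12/√242 = 0.7714.
Independent samples, unequal variances: SE_diff = √(SE₁² + SE₂²) = √(1.96084009 + 0.59505796) = 1.5987.
z* = 1.645, so margin of error = 1.645 × 1.5987 = 2.6299.
Difference in means = 35.8 − 16.7 = 19.1000.
19.1000 ± 2.6299 → (16.47, 21.73).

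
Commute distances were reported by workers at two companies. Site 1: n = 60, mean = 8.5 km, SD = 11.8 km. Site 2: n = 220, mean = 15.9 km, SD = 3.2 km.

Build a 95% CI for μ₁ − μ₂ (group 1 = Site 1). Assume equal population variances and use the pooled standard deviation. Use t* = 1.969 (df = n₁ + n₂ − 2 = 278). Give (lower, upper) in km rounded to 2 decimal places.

(-9.16, -5.64)

Pooled variance s_p² = [59·11.8² + 219·3.2²] / (60+220−2) = 37.6177, so s_p = 6.1333.
SE_diff = s_p·√(1/n₁ + 1/n₂) = 6.1333·√(1/60 + 1/220) = 0.8933.
t* = 1.969; margin = 1.969 × 0.8933 = 1.7589.
Difference = 8.5 − 15.9 = -7.4000.
-7.4000 ± 1.7589 → (-9.16, -5.64).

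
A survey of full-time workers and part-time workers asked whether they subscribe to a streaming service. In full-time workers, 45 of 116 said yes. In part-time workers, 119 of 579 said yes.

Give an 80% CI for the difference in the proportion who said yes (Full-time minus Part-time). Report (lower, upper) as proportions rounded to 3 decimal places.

p̂₁ = 45/116 = 0.3879 and p̂₂ = 119/579 = 0.2055.
SE₁ = √(p̂₁(1−p̂₁)/n₁) = √(0.3879·0.6121/116) = 0.04524; SE₂ = √(0.2055·0.7945/579) = 0.01679.
Independent samples: SE of the difference = √(SE₁² + SE₂²) = √(0.0020466576 + 0.0002819041) = 0.04826.
z* for 80% confidence is 1.282, so the margin of error is 1.282 × 0.04826 = 0.06187.
Point estimate p̂₁ − p̂₂ = 0.3879 − 0.2055 = 0.1824.
0.1824 ± 0.06187 → (0.121, 0.244).

(0.121, 0.244)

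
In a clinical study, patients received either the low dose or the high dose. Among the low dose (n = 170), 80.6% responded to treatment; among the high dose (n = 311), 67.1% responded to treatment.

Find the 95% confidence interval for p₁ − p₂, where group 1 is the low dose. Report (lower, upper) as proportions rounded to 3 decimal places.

(0.056, 0.214)

SE₁ = √(p̂₁(1−p̂₁)/n₁) = √(0.8060·0.1940/170) = 0.03033; SE₂ = √(0.6710·0.3290/311) = 0.02664.
Independent samples: SE of the difference = √(SE₁² + SE₂²) = √(0.0009199089 + 0.0007096896) = 0.04037.
z* for 95% confidence is 1.960, so the margin of error is 1.960 × 0.04037 = 0.07913.
Point estimate p̂₁ − p̂₂ = 0.8060 − 0.6710 = 0.1350.
0.1350 ± 0.07913 → (0.056, 0.214).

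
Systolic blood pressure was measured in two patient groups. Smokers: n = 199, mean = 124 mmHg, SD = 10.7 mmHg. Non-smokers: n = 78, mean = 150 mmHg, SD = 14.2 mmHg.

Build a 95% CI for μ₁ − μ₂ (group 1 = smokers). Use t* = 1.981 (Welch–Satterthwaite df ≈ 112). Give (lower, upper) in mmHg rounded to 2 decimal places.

Per-group SEs: s₁/√n₁ = 10.7/√199 = 0.7585, s₂/√n₂ = 14.2/√78 = 1.6078.
Unpooled SE of the difference: √(0.57532225 + 2.58502084) = 1.7777.
Margin of error = t* · SE = 1.981 × 1.7777 = 3.5216.
x̄₁ − x̄₂ = 124 − 150 = -26.0000.
CI: -26.0000 ± 3.5216 = (-29.52, -22.48).

(-29.52, -22.48)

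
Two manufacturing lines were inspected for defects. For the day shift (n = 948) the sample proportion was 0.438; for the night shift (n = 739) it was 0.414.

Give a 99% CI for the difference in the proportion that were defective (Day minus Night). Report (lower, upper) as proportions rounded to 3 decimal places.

(-0.038, 0.086)

SE₁ = √(p̂₁(1−p̂₁)/n₁) = √(0.4380·0.5620/948) = 0.01611; SE₂ = √(0.4140·0.5860/739) = 0.01812.
Independent samples: SE of the difference = √(SE₁² + SE₂²) = √(0.0002595321 + 0.0003283344) = 0.02425.
z* for 99% confidence is 2.576, so the margin of error is 2.576 × 0.02425 = 0.06247.
Point estimate p̂₁ − p̂₂ = 0.4380 − 0.4140 = 0.0240.
0.0240 ± 0.06247 → (-0.038, 0.086).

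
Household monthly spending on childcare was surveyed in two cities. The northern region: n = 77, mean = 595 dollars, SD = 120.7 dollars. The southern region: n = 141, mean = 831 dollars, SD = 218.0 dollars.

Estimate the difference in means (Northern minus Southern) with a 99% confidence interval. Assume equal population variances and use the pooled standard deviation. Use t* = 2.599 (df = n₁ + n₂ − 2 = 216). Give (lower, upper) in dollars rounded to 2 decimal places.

(-305.81, -166.19)

s_p = √[((n₁−1)s₁² + (n₂−1)s₂²)/(n₁+n₂−2)] = √[(76·120.7² + 140·218.0²)/216] = 189.5483.
SE = 189.5483·√(1/77 + 1/141) = 26.8592.
With t* = 2.599, margin = 2.599 × 26.8592 = 69.8071.
x̄₁ − x̄₂ = 595 − 831 = -236.0000; interval -236.0000 ± 69.8071 = (-305.81, -166.19).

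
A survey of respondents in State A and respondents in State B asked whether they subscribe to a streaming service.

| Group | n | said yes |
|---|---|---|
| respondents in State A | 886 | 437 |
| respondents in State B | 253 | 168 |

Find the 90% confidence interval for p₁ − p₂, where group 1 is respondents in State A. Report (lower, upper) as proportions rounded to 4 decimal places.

(-0.2269, -0.1147)

p̂₁ = 437/886 = 0.4932 and p̂₂ = 168/253 = 0.6640.
SE₁ = √(p̂₁(1−p̂₁)/n₁) = √(0.4932·0.5068/886) = 0.01680; SE₂ = √(0.6640·0.3360/253) = 0.02970.
Independent samples: SE of the difference = √(SE₁² + SE₂²) = √(0.00028224 + 0.00088209) = 0.03412.
z* for 90% confidence is 1.645, so the margin of error is 1.645 × 0.03412 = 0.05613.
Point estimate p̂₁ − p̂₂ = 0.4932 − 0.6640 = -0.1708.
-0.1708 ± 0.05613 → (-0.2269, -0.1147).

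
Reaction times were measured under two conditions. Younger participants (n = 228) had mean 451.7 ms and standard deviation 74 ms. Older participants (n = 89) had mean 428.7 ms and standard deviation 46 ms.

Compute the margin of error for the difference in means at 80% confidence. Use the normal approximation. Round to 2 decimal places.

8.86

Standard errors of each mean: 74/√228 = 4.9008 and 46/√89 = 4.8760.
SE(x̄₁ − x̄₂) = √(4.9008² + 4.8760²) = 6.9133 for independent samples with unequal variances.
With z* = 1.282, the margin is 1.282 × 6.9133 = 8.8629.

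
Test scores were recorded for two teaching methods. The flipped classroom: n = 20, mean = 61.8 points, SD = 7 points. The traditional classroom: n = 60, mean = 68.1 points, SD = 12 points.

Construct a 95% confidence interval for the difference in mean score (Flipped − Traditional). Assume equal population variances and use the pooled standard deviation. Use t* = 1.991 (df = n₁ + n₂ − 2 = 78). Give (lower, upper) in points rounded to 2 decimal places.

s_p = √[((n₁−1)s₁² + (n₂−1)s₂²)/(n₁+n₂−2)] = √[(19·7² + 59·12²)/78] = 10.9936.
SE = 10.9936·√(1/20 + 1/60) = 2.8385.
With t* = 1.991, margin = 1.991 × 2.8385 = 5.6515.
x̄₁ − x̄₂ = 61.8 − 68.1 = -6.3000; interval -6.3000 ± 5.6515 = (-11.95, -0.65).

(-11.95, -0.65)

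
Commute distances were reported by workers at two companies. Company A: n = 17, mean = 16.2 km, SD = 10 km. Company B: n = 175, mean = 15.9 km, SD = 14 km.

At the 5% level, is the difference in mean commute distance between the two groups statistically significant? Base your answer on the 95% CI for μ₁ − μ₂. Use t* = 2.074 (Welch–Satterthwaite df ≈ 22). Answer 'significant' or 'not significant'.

Per-group SEs: s₁/√n₁ = 10/√17 = 2.4254, s₂/√n₂ = 14/√175 = 1.0583.
Unpooled SE of the difference: √(5.88256516 + 1.11999889) = 2.6462.
Margin of error = t* · SE = 2.074 × 2.6462 = 5.4882.
x̄₁ − x̄₂ = 16.2 − 15.9 = 0.3000.
CI: 0.3000 ± 5.4882 = (-5.1882, 5.7882).
The interval (-5.1882, 5.7882) contains 0, so the difference is not significant.

not significant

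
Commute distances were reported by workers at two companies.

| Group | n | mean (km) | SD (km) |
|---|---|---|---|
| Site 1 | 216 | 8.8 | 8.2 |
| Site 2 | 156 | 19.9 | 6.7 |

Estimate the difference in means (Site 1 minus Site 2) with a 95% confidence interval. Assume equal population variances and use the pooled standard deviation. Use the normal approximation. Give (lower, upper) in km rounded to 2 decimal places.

(-12.67, -9.53)

s_p = √[((n₁−1)s₁² + (n₂−1)s₂²)/(n₁+n₂−2)] = √[(215·8.2² + 155·6.7²)/370] = 7.6077.
SE = 7.6077·√(1/216 + 1/156) = 0.7993.
With z* = 1.960, margin = 1.960 × 0.7993 = 1.5666.
x̄₁ − x̄₂ = 8.8 − 19.9 = -11.1000; interval -11.1000 ± 1.5666 = (-12.67, -9.53).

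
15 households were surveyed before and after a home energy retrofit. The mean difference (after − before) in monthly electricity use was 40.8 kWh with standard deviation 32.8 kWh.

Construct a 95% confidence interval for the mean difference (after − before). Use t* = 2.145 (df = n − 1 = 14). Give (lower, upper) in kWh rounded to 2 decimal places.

This is a matched-pairs design, so SE = s_d/√n = 32.8/√15 = 8.4689.
Margin = 2.145 × 8.4689 = 18.1658; the interval is 40.8 ± 18.1658 = (22.63, 58.97).

(22.63, 58.97)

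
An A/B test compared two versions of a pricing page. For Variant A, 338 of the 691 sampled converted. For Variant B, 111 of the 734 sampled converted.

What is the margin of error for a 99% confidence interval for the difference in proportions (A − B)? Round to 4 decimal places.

First, p̂₁ = 338/691 = 0.4891; p̂₂ = 111/734 = 0.1512.
The two standard errors are √(0.4891×0.5109/691) = 0.01902 and √(0.1512×0.8488/734) = 0.01322.
Because the samples are independent, SE_diff = √(0.01902² + 0.01322²) = 0.02316.
Using z* = 2.576 for 99%, ME = 2.576 × 0.02316 = 0.05966.

0.0597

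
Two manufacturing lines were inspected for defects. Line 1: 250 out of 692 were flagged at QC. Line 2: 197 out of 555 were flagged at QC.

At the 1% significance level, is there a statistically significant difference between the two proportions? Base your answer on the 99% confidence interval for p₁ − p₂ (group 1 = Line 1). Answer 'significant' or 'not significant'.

First, p̂₁ = 250/692 = 0.3613; p̂₂ = 197/555 = 0.3550.
The two standard errors are √(0.3613×0.6387/692) = 0.01826 and √(0.3550×0.6450/555) = 0.02031.
Because the samples are independent, SE_diff = √(0.01826² + 0.02031²) = 0.02731.
Using z* = 2.576 for 99%, ME = 2.576 × 0.02731 = 0.07035.
p̂₁ − p̂₂ = 0.0063; interval 0.0063 ± 0.07035 gives (-0.06405, 0.07665).
The interval (-0.06405, 0.07665) contains 0, so the difference is not significant.

not significant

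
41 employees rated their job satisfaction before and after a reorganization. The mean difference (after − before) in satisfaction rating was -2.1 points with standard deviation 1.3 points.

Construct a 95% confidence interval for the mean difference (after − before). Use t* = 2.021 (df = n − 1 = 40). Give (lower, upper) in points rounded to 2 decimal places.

Paired design: SE = s_d/√n = 1.3/√41 = 0.2030.
t* = 2.021; margin of error = 2.021 × 0.2030 = 0.4103.
-2.1 ± 0.4103 → (-2.51, -1.69).

(-2.51, -1.69)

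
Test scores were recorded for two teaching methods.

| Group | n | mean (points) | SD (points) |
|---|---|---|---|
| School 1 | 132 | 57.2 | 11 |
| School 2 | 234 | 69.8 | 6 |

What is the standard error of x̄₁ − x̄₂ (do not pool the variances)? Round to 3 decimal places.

1.035

Per-group SEs: s₁/√n₁ = 11/√132 = 0.9574, s₂/√n₂ = 6/√234 = 0.3922.
Unpooled SE of the difference: √(0.91661476 + 0.15382084) = 1.0346.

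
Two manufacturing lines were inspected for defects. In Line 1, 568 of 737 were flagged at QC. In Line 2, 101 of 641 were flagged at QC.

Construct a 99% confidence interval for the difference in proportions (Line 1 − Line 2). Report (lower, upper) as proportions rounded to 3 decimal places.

p̂₁ = 568/737 = 0.7707 and p̂₂ = 101/641 = 0.1576.
SE₁ = √(p̂₁(1−p̂₁)/n₁) = √(0.7707·0.2293/737) = 0.01548; SE₂ = √(0.1576·0.8424/641) = 0.01439.
Independent samples: SE of the difference = √(SE₁² + SE₂²) = √(0.0002396304 + 0.0002070721) = 0.02114.
z* for 99% confidence is 2.576, so the margin of error is 2.576 × 0.02114 = 0.05446.
Point estimate p̂₁ − p̂₂ = 0.7707 − 0.1576 = 0.6131.
0.6131 ± 0.05446 → (0.559, 0.668).

(0.559, 0.668)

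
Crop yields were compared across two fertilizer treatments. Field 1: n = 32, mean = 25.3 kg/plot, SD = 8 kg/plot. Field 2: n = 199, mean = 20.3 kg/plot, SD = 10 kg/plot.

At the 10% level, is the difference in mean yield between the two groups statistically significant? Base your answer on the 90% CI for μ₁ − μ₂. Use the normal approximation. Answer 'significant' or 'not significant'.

SE₁ = s₁/√n₁ = 8/√32 = 1.4142; SE₂ = 10/√199 = 0.7089.
Independent samples, unequal variances: SE_diff = √(SE₁² + SE₂²) = √(1.99996164 + 0.50253921) = 1.5819.
z* = 1.645, so margin of error = 1.645 × 1.5819 = 2.6022.
Difference in means = 25.3 − 20.3 = 5.0000.
5.0000 ± 2.6022 → (2.3978, 7.6022).
The interval (2.3978, 7.6022) does not contain 0, so the difference is significant.

significant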